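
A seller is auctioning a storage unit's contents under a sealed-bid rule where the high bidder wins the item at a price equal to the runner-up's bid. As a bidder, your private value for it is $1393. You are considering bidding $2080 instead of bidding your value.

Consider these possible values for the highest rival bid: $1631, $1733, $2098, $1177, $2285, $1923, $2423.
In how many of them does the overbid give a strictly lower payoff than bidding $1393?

The deviation hurts exactly when the highest competing bid lies strictly between $1393 and $2080 — overbidding then wins at a price above your value.
$1631: inside the interval → strictly worse (loss $238).
$1733: inside the interval → strictly worse (loss $340).
$2098: above both → same outcome either way.
$1177: below both → same outcome either way.
$2285: above both → same outcome either way.
$1923: inside the interval → strictly worse (loss $530).
$2423: above both → same outcome either way.
Count: 3.

3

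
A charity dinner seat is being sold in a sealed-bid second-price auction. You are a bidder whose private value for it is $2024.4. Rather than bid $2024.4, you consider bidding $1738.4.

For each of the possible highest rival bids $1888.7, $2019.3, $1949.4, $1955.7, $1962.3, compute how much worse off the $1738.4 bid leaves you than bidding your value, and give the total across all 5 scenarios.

The deviation costs you only when the competing bid falls strictly between $1738.4 and $2024.4; elsewhere both bids give the same outcome.
$1888.7: truthful payoff $135.7, deviation payoff $0 → loss $135.7.
$2019.3: truthful payoff $5.1, deviation payoff $0 → loss $5.1.
$1949.4: truthful payoff $75, deviation payoff $0 → loss $75.
$1955.7: truthful payoff $68.7, deviation payoff $0 → loss $68.7.
$1962.3: truthful payoff $62.1, deviation payoff $0 → loss $62.1.
Total loss = $135.7 + $5.1 + $75 + $68.7 + $62.1 = $346.6.

$346.6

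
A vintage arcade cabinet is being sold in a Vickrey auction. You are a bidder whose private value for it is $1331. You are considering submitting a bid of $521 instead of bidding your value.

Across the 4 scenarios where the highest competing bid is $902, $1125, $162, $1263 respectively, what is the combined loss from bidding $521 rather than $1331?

The deviation costs you only when the competing bid falls strictly between $521 and $1331; elsewhere both bids give the same outcome.
$902: truthful payoff $429, deviation payoff $0 → loss $429.
$1125: truthful payoff $206, deviation payoff $0 → loss $206.
$162: outcomes coincide → loss $0.
$1263: truthful payoff $68, deviation payoff $0 → loss $68.
Total loss = $429 + $206 + $68 = $703.

$703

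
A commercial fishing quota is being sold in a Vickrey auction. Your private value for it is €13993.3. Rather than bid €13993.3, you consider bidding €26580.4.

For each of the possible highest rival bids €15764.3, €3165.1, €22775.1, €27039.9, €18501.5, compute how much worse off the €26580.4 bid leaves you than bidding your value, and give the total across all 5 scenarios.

€15061

The deviation costs you only when the competing bid falls strictly between €13993.3 and €26580.4; elsewhere both bids give the same outcome.
€15764.3: truthful payoff €0, deviation payoff −€1771 → loss €1771.
€3165.1: outcomes coincide → loss €0.
€22775.1: truthful payoff €0, deviation payoff −€8781.8 → loss €8781.8.
€27039.9: outcomes coincide → loss €0.
€18501.5: truthful payoff €0, deviation payoff −€4508.2 → loss €4508.2.
Total loss = €1771 + €8781.8 + €4508.2 = €15061.
In a second-price auction your bid sets only whether you win, not what you pay, so bidding your true value is weakly dominant.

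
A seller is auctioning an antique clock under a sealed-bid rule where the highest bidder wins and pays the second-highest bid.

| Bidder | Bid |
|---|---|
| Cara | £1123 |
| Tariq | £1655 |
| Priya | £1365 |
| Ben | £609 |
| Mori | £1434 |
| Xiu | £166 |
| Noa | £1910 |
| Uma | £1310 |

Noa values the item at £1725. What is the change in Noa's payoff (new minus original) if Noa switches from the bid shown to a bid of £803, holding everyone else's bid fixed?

The highest bid among the other bidders is £1655; Noa's bid doesn't change that.
Original bid £1910: Noa is highest, pays the top rival bid £1655; payoff £1725 − £1655 = £70.
Alternative bid £803: Noa is not highest (top rival bid is £1655); payoff £0.
Change in payoff = £0 − (£70) = −£70.

−£70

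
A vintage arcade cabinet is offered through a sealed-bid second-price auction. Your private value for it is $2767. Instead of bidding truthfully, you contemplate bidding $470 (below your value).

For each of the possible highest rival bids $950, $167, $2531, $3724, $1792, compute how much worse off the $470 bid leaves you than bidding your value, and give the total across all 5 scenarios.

The deviation costs you only when the competing bid falls strictly between $470 and $2767; elsewhere both bids give the same outcome.
$950: truthful payoff $1817, deviation payoff $0 → loss $1817.
$167: outcomes coincide → loss $0.
$2531: truthful payoff $236, deviation payoff $0 → loss $236.
$3724: outcomes coincide → loss $0.
$1792: truthful payoff $975, deviation payoff $0 → loss $975.
Total loss = $1817 + $236 + $975 = $3028.
In a second-price auction your bid sets only whether you win, not what you pay, so bidding your true value is weakly dominant.

$3028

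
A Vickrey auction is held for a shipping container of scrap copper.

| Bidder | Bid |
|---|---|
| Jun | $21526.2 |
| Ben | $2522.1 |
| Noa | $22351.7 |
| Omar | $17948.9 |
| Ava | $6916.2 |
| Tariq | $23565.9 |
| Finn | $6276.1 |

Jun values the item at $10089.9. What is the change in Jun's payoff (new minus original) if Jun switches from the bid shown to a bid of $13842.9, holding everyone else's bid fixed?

The highest bid among the other bidders is $23565.9; Jun's bid doesn't change that.
Original bid $21526.2: Jun is not highest (top rival bid is $23565.9); payoff $0.
Alternative bid $13842.9: Jun is not highest (top rival bid is $23565.9); payoff $0.
Change in payoff = $0 − ($0) = $0.

$0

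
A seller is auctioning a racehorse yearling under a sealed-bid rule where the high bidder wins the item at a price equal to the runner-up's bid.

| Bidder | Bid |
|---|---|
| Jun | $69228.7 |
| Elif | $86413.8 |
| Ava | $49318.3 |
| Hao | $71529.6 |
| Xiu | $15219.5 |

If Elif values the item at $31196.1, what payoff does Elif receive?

−$40333.5

Highest bid: Elif at $86413.8, so Elif wins.
Second-highest bid: Hao at $71529.6 — that is the price the winner pays.
Elif's payoff = value − price = $31196.1 − $71529.6 = −$40333.5.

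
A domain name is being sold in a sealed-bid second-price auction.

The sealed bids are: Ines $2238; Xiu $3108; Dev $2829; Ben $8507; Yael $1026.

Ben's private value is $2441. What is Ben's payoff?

−$667

Highest bid: Ben at $8507, so Ben wins.
Second-highest bid: Xiu at $3108 — that is the price the winner pays.
Ben's payoff = value − price = $2441 − $3108 = −$667.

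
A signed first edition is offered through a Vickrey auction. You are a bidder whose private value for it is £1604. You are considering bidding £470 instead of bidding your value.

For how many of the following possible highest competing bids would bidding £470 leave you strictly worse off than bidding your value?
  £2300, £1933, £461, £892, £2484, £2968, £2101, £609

The deviation hurts exactly when the highest competing bid lies strictly between £470 and £1604 — underbidding then forfeits a profitable win.
£2300: above both → same outcome either way.
£1933: above both → same outcome either way.
£461: below both → same outcome either way.
£892: inside the interval → strictly worse (loss £712).
£2484: above both → same outcome either way.
£2968: above both → same outcome either way.
£2101: above both → same outcome either way.
£609: inside the interval → strictly worse (loss £995).
Count: 2.

2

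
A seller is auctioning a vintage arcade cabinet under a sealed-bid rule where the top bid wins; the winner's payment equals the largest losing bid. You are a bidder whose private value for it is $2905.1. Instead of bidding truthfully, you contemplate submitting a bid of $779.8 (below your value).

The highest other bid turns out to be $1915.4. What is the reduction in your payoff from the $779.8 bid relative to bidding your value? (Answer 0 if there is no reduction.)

$989.7

Bidding your value $2905.1: you win (since $2905.1 > $1915.4) and pay $1915.4. Payoff $989.7.
Bidding $779.8: you lose. Payoff $0.
The competing bid $1915.4 lies between your shaded bid and your value, so underbidding forfeits an item you could have won at a profitable price.
Loss from deviating = $989.7 − ($0) = $989.7.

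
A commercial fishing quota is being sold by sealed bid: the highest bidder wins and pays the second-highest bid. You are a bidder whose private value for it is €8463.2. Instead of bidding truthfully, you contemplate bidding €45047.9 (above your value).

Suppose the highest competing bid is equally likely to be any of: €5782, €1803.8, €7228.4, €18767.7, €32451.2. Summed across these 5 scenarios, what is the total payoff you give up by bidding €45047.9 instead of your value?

The deviation costs you only when the competing bid falls strictly between €8463.2 and €45047.9; elsewhere both bids give the same outcome.
€5782: outcomes coincide → loss €0.
€1803.8: outcomes coincide → loss €0.
€7228.4: outcomes coincide → loss €0.
€18767.7: truthful payoff €0, deviation payoff −€10304.5 → loss €10304.5.
€32451.2: truthful payoff €0, deviation payoff −€23988 → loss €23988.
Total loss = €10304.5 + €23988 = €34292.5.

€34292.5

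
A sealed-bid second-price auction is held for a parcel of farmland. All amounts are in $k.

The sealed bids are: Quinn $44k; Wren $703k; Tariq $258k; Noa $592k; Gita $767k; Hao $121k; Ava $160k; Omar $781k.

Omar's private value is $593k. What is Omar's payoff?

−$174k

Highest bid: Omar at $781k, so Omar wins.
Second-highest bid: Gita at $767k — that is the price the winner pays.
Omar's payoff = value − price = $593k − $767k = −$174k.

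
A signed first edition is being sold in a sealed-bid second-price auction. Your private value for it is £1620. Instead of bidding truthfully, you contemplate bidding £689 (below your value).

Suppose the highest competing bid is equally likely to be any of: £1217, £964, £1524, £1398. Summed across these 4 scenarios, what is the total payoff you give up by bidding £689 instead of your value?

The deviation costs you only when the competing bid falls strictly between £689 and £1620; elsewhere both bids give the same outcome.
£1217: truthful payoff £403, deviation payoff £0 → loss £403.
£964: truthful payoff £656, deviation payoff £0 → loss £656.
£1524: truthful payoff £96, deviation payoff £0 → loss £96.
£1398: truthful payoff £222, deviation payoff £0 → loss £222.
Total loss = £403 + £656 + £96 + £222 = £1377.

£1377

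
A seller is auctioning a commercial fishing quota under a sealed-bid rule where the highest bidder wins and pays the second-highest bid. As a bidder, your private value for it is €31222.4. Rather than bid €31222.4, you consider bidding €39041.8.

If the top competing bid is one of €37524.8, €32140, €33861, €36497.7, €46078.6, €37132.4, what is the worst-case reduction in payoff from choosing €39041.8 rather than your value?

€6302.4

€37524.8: truthful gives €0, deviation gives −€6302.4 → loss €6302.4.
€32140: truthful gives €0, deviation gives −€917.6 → loss €917.6.
€33861: truthful gives €0, deviation gives −€2638.6 → loss €2638.6.
€36497.7: truthful gives €0, deviation gives −€5275.3 → loss €5275.3.
€46078.6: same outcome either way → loss €0.
€37132.4: truthful gives €0, deviation gives −€5910 → loss €5910.
Maximum loss: €6302.4.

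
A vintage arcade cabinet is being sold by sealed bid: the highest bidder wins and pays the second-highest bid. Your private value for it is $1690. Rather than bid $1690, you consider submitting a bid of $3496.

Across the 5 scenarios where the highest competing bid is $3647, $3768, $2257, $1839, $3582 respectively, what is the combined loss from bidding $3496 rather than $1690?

$716

The deviation costs you only when the competing bid falls strictly between $1690 and $3496; elsewhere both bids give the same outcome.
$3647: outcomes coincide → loss $0.
$3768: outcomes coincide → loss $0.
$2257: truthful payoff $0, deviation payoff −$567 → loss $567.
$1839: truthful payoff $0, deviation payoff −$149 → loss $149.
$3582: outcomes coincide → loss $0.
Total loss = $567 + $149 = $716.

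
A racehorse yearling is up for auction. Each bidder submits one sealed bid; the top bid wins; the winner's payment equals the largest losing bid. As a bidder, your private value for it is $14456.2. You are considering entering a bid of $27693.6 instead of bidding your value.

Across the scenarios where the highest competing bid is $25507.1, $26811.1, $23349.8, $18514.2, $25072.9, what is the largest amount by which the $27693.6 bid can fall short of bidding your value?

$25507.1: truthful gives $0, deviation gives −$11050.9 → loss $11050.9.
$26811.1: truthful gives $0, deviation gives −$12354.9 → loss $12354.9.
$23349.8: truthful gives $0, deviation gives −$8893.6 → loss $8893.6.
$18514.2: truthful gives $0, deviation gives −$4058 → loss $4058.
$25072.9: truthful gives $0, deviation gives −$10616.7 → loss $10616.7.
Maximum loss: $12354.9.

$12354.9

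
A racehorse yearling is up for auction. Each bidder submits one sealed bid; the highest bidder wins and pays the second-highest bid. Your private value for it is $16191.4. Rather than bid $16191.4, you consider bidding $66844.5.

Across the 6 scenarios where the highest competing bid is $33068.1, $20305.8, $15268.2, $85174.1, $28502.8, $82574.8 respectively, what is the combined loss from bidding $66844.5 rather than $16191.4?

The deviation costs you only when the competing bid falls strictly between $16191.4 and $66844.5; elsewhere both bids give the same outcome.
$33068.1: truthful payoff $0, deviation payoff −$16876.7 → loss $16876.7.
$20305.8: truthful payoff $0, deviation payoff −$4114.4 → loss $4114.4.
$15268.2: outcomes coincide → loss $0.
$85174.1: outcomes coincide → loss $0.
$28502.8: truthful payoff $0, deviation payoff −$12311.4 → loss $12311.4.
$82574.8: outcomes coincide → loss $0.
Total loss = $16876.7 + $4114.4 + $12311.4 = $33302.5.
Because the price is fixed by the runner-up's bid, deviating from your value can only change a good outcome into a bad one — never the reverse.

$33302.5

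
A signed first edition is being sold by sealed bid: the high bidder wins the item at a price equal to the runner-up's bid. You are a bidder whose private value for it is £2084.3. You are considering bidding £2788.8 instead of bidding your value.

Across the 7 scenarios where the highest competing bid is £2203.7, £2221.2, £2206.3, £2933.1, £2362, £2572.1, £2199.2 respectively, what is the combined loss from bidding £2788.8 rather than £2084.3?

£1258.7

The deviation costs you only when the competing bid falls strictly between £2084.3 and £2788.8; elsewhere both bids give the same outcome.
£2203.7: truthful payoff £0, deviation payoff −£119.4 → loss £119.4.
£2221.2: truthful payoff £0, deviation payoff −£136.9 → loss £136.9.
£2206.3: truthful payoff £0, deviation payoff −£122 → loss £122.
£2933.1: outcomes coincide → loss £0.
£2362: truthful payoff £0, deviation payoff −£277.7 → loss £277.7.
£2572.1: truthful payoff £0, deviation payoff −£487.8 → loss £487.8.
£2199.2: truthful payoff £0, deviation payoff −£114.9 → loss £114.9.
Total loss = £119.4 + £136.9 + £122 + £277.7 + £487.8 + £114.9 = £1258.7.
Truthful bidding weakly dominates here: raising your bid can only win items priced above your value, and lowering it can only forfeit items priced below.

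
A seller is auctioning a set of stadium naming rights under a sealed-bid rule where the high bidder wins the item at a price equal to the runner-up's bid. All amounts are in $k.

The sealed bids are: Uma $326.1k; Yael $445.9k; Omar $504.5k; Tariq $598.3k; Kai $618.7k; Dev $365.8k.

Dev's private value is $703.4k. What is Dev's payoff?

$0k

Highest bid: Kai at $618.7k, so Kai wins.
Second-highest bid: Tariq at $598.3k — that is the price the winner pays.
Dev did not win, so Dev pays nothing and receives nothing: payoff $0k.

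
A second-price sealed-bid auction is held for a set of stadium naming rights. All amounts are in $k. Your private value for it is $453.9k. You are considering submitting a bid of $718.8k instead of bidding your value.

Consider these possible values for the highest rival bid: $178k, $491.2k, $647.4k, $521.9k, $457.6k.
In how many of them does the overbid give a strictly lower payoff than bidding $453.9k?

The deviation hurts exactly when the highest competing bid lies strictly between $453.9k and $718.8k — overbidding then wins at a price above your value.
$178k: below both → same outcome either way.
$491.2k: inside the interval → strictly worse (loss $37.3k).
$647.4k: inside the interval → strictly worse (loss $193.5k).
$521.9k: inside the interval → strictly worse (loss $68k).
$457.6k: inside the interval → strictly worse (loss $3.7k).
Count: 4.

4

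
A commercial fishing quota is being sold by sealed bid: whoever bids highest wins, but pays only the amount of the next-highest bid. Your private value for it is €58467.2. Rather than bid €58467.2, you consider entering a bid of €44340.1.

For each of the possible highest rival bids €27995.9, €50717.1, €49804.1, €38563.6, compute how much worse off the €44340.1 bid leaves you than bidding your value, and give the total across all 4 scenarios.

€16413.2

The deviation costs you only when the competing bid falls strictly between €44340.1 and €58467.2; elsewhere both bids give the same outcome.
€27995.9: outcomes coincide → loss €0.
€50717.1: truthful payoff €7750.1, deviation payoff €0 → loss €7750.1.
€49804.1: truthful payoff €8663.1, deviation payoff €0 → loss €8663.1.
€38563.6: outcomes coincide → loss €0.
Total loss = €7750.1 + €8663.1 = €16413.2.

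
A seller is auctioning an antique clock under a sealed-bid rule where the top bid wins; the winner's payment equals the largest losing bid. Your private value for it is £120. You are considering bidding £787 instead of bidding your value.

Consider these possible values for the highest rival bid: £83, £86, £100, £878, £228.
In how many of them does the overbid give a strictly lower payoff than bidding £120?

The deviation hurts exactly when the highest competing bid lies strictly between £120 and £787 — overbidding then wins at a price above your value.
£83: below both → same outcome either way.
£86: below both → same outcome either way.
£100: below both → same outcome either way.
£878: above both → same outcome either way.
£228: inside the interval → strictly worse (loss £108).
Count: 1.

1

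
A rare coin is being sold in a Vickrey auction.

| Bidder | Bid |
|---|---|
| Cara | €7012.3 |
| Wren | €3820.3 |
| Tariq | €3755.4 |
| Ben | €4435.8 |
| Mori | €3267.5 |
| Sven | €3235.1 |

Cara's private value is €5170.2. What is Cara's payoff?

Highest bid: Cara at €7012.3, so Cara wins.
Second-highest bid: Ben at €4435.8 — that is the price the winner pays.
Cara's payoff = value − price = €5170.2 − €4435.8 = €734.4.

€734.4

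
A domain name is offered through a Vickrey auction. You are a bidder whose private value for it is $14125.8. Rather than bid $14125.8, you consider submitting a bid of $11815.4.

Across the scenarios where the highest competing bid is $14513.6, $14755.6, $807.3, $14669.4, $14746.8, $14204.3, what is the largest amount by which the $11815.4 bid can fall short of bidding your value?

$0

$14513.6: same outcome either way → loss $0.
$14755.6: same outcome either way → loss $0.
$807.3: same outcome either way → loss $0.
$14669.4: same outcome either way → loss $0.
$14746.8: same outcome either way → loss $0.
$14204.3: same outcome either way → loss $0.
Maximum loss: $0.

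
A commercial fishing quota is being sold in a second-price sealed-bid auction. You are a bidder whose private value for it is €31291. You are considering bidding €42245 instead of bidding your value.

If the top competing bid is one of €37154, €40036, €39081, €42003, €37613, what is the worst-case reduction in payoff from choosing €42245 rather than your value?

€10712

€37154: truthful gives €0, deviation gives −€5863 → loss €5863.
€40036: truthful gives €0, deviation gives −€8745 → loss €8745.
€39081: truthful gives €0, deviation gives −€7790 → loss €7790.
€42003: truthful gives €0, deviation gives −€10712 → loss €10712.
€37613: truthful gives €0, deviation gives −€6322 → loss €6322.
Maximum loss: €10712.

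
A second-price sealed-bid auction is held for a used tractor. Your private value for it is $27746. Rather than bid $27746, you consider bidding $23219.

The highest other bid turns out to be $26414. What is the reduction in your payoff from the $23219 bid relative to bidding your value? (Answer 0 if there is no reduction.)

$1332

Bidding your value $27746: you win (since $27746 > $26414) and pay $26414. Payoff $1332.
Bidding $23219: you lose. Payoff $0.
The competing bid $26414 lies between your shaded bid and your value, so underbidding forfeits an item you could have won at a profitable price.
Loss from deviating = $1332 − ($0) = $1332.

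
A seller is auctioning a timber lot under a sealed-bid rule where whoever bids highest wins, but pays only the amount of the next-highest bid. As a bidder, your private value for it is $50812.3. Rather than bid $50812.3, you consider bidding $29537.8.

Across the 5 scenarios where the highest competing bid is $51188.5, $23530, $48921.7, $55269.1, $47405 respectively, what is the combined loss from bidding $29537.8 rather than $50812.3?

$5297.9

The deviation costs you only when the competing bid falls strictly between $29537.8 and $50812.3; elsewhere both bids give the same outcome.
$51188.5: outcomes coincide → loss $0.
$23530: outcomes coincide → loss $0.
$48921.7: truthful payoff $1890.6, deviation payoff $0 → loss $1890.6.
$55269.1: outcomes coincide → loss $0.
$47405: truthful payoff $3407.3, deviation payoff $0 → loss $3407.3.
Total loss = $1890.6 + $3407.3 = $5297.9.
In a second-price auction your bid sets only whether you win, not what you pay, so bidding your true value is weakly dominant.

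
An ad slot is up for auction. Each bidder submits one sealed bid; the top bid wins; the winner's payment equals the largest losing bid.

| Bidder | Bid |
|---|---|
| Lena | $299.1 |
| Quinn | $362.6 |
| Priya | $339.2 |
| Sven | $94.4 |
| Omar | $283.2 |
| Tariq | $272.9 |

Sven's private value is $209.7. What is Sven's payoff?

$0

Highest bid: Quinn at $362.6, so Quinn wins.
Second-highest bid: Priya at $339.2 — that is the price the winner pays.
Sven did not win, so Sven pays nothing and receives nothing: payoff $0.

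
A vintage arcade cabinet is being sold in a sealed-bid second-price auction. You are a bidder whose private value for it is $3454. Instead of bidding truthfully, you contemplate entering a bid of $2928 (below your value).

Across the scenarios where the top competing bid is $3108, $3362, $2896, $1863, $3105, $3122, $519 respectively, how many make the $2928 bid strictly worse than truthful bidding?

4

The deviation hurts exactly when the highest competing bid lies strictly between $2928 and $3454 — underbidding then forfeits a profitable win.
$3108: inside the interval → strictly worse (loss $346).
$3362: inside the interval → strictly worse (loss $92).
$2896: below both → same outcome either way.
$1863: below both → same outcome either way.
$3105: inside the interval → strictly worse (loss $349).
$3122: inside the interval → strictly worse (loss $332).
$519: below both → same outcome either way.
Count: 4.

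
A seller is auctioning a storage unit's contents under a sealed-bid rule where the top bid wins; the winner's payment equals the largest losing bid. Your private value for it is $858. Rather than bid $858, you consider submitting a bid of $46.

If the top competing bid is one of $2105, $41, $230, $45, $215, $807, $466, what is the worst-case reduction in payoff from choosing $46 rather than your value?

$2105: same outcome either way → loss $0.
$41: same outcome either way → loss $0.
$230: truthful gives $628, deviation gives $0 → loss $628.
$45: same outcome either way → loss $0.
$215: truthful gives $643, deviation gives $0 → loss $643.
$807: truthful gives $51, deviation gives $0 → loss $51.
$466: truthful gives $392, deviation gives $0 → loss $392.
Maximum loss: $643.

$643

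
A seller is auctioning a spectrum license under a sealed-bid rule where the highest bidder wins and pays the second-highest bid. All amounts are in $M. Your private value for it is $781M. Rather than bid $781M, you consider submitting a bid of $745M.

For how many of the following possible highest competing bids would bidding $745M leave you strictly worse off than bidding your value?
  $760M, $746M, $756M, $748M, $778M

5

The deviation hurts exactly when the highest competing bid lies strictly between $745M and $781M — underbidding then forfeits a profitable win.
$760M: inside the interval → strictly worse (loss $21M).
$746M: inside the interval → strictly worse (loss $35M).
$756M: inside the interval → strictly worse (loss $25M).
$748M: inside the interval → strictly worse (loss $33M).
$778M: inside the interval → strictly worse (loss $3M).
Count: 5.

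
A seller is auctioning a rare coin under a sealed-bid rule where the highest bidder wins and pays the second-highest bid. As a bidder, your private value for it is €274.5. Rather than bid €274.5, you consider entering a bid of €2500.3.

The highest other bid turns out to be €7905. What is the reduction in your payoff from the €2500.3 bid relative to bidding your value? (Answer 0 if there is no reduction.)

Bidding your value €274.5: you lose (since €274.5 < €7905). Payoff €0.
Bidding €2500.3: you lose. Payoff €0.
Difference = €0 − €0 = €0; both bids lead to the same outcome because the competing bid is above both your value and your alternative bid.

€0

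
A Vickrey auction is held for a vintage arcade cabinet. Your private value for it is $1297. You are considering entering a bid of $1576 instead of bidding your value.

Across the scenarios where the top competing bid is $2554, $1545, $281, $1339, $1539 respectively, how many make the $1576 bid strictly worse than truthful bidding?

The deviation hurts exactly when the highest competing bid lies strictly between $1297 and $1576 — overbidding then wins at a price above your value.
$2554: above both → same outcome either way.
$1545: inside the interval → strictly worse (loss $248).
$281: below both → same outcome either way.
$1339: inside the interval → strictly worse (loss $42).
$1539: inside the interval → strictly worse (loss $242).
Count: 3.

3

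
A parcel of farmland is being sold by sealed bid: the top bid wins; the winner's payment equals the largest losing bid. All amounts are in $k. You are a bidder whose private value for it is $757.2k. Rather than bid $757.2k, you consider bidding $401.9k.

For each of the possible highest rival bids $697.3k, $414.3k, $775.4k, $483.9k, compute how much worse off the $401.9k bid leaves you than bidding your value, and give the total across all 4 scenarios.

$676.1k

The deviation costs you only when the competing bid falls strictly between $401.9k and $757.2k; elsewhere both bids give the same outcome.
$697.3k: truthful payoff $59.9k, deviation payoff $0k → loss $59.9k.
$414.3k: truthful payoff $342.9k, deviation payoff $0k → loss $342.9k.
$775.4k: outcomes coincide → loss $0k.
$483.9k: truthful payoff $273.3k, deviation payoff $0k → loss $273.3k.
Total loss = $59.9k + $342.9k + $273.3k = $676.1k.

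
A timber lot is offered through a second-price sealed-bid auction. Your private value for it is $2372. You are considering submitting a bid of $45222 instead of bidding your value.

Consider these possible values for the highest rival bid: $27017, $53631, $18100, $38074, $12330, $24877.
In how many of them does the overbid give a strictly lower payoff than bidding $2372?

The deviation hurts exactly when the highest competing bid lies strictly between $2372 and $45222 — overbidding then wins at a price above your value.
$27017: inside the interval → strictly worse (loss $24645).
$53631: above both → same outcome either way.
$18100: inside the interval → strictly worse (loss $15728).
$38074: inside the interval → strictly worse (loss $35702).
$12330: inside the interval → strictly worse (loss $9958).
$24877: inside the interval → strictly worse (loss $22505).
Count: 5.

5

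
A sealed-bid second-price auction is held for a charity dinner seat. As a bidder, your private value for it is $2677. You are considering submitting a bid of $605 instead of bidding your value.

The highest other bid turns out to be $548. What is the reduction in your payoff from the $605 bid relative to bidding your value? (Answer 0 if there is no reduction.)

$0

Bidding your value $2677: you win (since $2677 > $548) and pay $548. Payoff $2129.
Bidding $605: you win and pay $548. Payoff $2677 − $548 = $2129.
Difference = $2129 − $2129 = $0; both bids lead to the same outcome because the competing bid is below both your value and your alternative bid.
In a second-price auction your bid sets only whether you win, not what you pay, so bidding your true value is weakly dominant.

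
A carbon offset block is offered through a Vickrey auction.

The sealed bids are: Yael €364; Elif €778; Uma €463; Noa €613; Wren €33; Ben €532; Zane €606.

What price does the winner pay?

€613

Highest bid: Elif at €778, so Elif wins.
Second-highest bid: Noa at €613 — that is the price the winner pays.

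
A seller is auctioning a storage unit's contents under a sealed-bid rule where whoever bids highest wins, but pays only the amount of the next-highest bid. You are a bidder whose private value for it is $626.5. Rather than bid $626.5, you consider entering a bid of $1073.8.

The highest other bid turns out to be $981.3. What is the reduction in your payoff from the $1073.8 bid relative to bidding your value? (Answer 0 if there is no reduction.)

Bidding your value $626.5: you lose (since $626.5 < $981.3). Payoff $0.
Bidding $1073.8: you win and pay $981.3. Payoff $626.5 − $981.3 = −$354.8.
The competing bid $981.3 lies between your value and your inflated bid, so overbidding wins an item priced above your value.
Loss from deviating = $0 − (−$354.8) = $354.8.

$354.8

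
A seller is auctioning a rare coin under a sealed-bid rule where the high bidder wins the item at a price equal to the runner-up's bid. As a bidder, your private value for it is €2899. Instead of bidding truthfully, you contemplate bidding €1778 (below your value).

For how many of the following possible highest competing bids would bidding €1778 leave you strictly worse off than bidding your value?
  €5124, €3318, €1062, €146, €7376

The deviation hurts exactly when the highest competing bid lies strictly between €1778 and €2899 — underbidding then forfeits a profitable win.
€5124: above both → same outcome either way.
€3318: above both → same outcome either way.
€1062: below both → same outcome either way.
€146: below both → same outcome either way.
€7376: above both → same outcome either way.
Count: 0.

0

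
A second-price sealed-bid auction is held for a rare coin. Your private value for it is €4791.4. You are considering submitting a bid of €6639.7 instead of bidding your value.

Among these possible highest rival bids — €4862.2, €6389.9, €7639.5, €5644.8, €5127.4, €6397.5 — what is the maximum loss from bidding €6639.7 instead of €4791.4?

€1606.1

€4862.2: truthful gives €0, deviation gives −€70.8 → loss €70.8.
€6389.9: truthful gives €0, deviation gives −€1598.5 → loss €1598.5.
€7639.5: same outcome either way → loss €0.
€5644.8: truthful gives €0, deviation gives −€853.4 → loss €853.4.
€5127.4: truthful gives €0, deviation gives −€336 → loss €336.
€6397.5: truthful gives €0, deviation gives −€1606.1 → loss €1606.1.
Maximum loss: €1606.1.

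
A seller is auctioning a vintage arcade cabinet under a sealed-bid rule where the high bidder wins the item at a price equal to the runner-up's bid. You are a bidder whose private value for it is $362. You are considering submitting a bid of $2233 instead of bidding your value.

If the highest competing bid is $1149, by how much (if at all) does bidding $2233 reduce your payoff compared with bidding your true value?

$787

Bidding your value $362: you lose (since $362 < $1149). Payoff $0.
Bidding $2233: you win and pay $1149. Payoff $362 − $1149 = −$787.
The competing bid $1149 lies between your value and your inflated bid, so overbidding wins an item priced above your value.
Loss from deviating = $0 − (−$787) = $787.
Because the price is fixed by the runner-up's bid, deviating from your value can only change a good outcome into a bad one — never the reverse.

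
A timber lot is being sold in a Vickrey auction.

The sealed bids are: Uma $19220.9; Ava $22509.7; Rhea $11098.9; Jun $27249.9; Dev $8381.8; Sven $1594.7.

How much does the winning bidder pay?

$22509.7

Highest bid: Jun at $27249.9, so Jun wins.
Second-highest bid: Ava at $22509.7 — that is the price the winner pays.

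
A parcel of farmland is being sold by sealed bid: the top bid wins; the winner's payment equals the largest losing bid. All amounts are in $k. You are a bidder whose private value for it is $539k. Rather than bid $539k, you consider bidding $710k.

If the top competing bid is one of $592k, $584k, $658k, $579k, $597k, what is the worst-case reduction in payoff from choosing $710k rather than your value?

$592k: truthful gives $0k, deviation gives −$53k → loss $53k.
$584k: truthful gives $0k, deviation gives −$45k → loss $45k.
$658k: truthful gives $0k, deviation gives −$119k → loss $119k.
$579k: truthful gives $0k, deviation gives −$40k → loss $40k.
$597k: truthful gives $0k, deviation gives −$58k → loss $58k.
Maximum loss: $119k.

$119k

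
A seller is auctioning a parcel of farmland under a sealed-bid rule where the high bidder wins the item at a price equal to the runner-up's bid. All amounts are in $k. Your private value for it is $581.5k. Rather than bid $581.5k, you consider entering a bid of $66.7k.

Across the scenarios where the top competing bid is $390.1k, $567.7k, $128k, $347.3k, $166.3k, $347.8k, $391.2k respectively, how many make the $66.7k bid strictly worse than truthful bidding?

The deviation hurts exactly when the highest competing bid lies strictly between $66.7k and $581.5k — underbidding then forfeits a profitable win.
$390.1k: inside the interval → strictly worse (loss $191.4k).
$567.7k: inside the interval → strictly worse (loss $13.8k).
$128k: inside the interval → strictly worse (loss $453.5k).
$347.3k: inside the interval → strictly worse (loss $234.2k).
$166.3k: inside the interval → strictly worse (loss $415.2k).
$347.8k: inside the interval → strictly worse (loss $233.7k).
$391.2k: inside the interval → strictly worse (loss $190.3k).
Count: 7.

7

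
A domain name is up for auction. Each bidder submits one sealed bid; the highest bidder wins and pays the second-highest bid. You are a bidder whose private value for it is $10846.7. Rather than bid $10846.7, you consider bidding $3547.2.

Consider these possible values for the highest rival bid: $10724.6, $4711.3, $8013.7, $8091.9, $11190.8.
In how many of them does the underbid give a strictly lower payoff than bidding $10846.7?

4

The deviation hurts exactly when the highest competing bid lies strictly between $3547.2 and $10846.7 — underbidding then forfeits a profitable win.
$10724.6: inside the interval → strictly worse (loss $122.1).
$4711.3: inside the interval → strictly worse (loss $6135.4).
$8013.7: inside the interval → strictly worse (loss $2833).
$8091.9: inside the interval → strictly worse (loss $2754.8).
$11190.8: above both → same outcome either way.
Count: 4.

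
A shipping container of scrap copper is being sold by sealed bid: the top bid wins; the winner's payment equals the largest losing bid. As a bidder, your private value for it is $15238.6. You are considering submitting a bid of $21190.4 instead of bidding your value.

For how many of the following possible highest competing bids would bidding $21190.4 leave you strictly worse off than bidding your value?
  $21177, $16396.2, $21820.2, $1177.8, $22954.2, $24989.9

The deviation hurts exactly when the highest competing bid lies strictly between $15238.6 and $21190.4 — overbidding then wins at a price above your value.
$21177: inside the interval → strictly worse (loss $5938.4).
$16396.2: inside the interval → strictly worse (loss $1157.6).
$21820.2: above both → same outcome either way.
$1177.8: below both → same outcome either way.
$22954.2: above both → same outcome either way.
$24989.9: above both → same outcome either way.
Count: 2.

2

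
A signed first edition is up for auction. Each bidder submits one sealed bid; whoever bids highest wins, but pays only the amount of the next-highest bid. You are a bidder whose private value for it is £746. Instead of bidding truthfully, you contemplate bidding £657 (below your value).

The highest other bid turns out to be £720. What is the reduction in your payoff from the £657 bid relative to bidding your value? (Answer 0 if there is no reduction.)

£26

Bidding your value £746: you win (since £746 > £720) and pay £720. Payoff £26.
Bidding £657: you lose. Payoff £0.
The competing bid £720 lies between your shaded bid and your value, so underbidding forfeits an item you could have won at a profitable price.
Loss from deviating = £26 − (£0) = £26.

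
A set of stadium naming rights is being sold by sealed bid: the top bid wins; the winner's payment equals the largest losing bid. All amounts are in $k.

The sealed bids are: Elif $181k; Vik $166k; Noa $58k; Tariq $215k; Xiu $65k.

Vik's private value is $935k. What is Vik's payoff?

Highest bid: Tariq at $215k, so Tariq wins.
Second-highest bid: Elif at $181k — that is the price the winner pays.
Vik did not win, so Vik pays nothing and receives nothing: payoff $0k.

$0k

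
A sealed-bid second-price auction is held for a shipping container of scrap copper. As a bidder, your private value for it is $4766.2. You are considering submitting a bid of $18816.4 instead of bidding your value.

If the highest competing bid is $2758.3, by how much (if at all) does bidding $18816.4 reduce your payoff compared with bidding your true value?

Bidding your value $4766.2: you win (since $4766.2 > $2758.3) and pay $2758.3. Payoff $2007.9.
Bidding $18816.4: you win and pay $2758.3. Payoff $4766.2 − $2758.3 = $2007.9.
Difference = $2007.9 − $2007.9 = $0; both bids lead to the same outcome because the competing bid is below both your value and your alternative bid.
Truthful bidding weakly dominates here: raising your bid can only win items priced above your value, and lowering it can only forfeit items priced below.

$0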